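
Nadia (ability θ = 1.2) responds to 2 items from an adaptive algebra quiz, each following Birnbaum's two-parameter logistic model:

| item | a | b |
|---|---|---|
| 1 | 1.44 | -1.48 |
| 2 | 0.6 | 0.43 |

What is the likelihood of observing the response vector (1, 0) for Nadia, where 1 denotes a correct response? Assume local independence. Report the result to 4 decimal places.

0.3785

P(θ) = 1 / (1 + exp(−a(θ − b)))
P_1 = 1/(1+e^{-3.8592}) = 0.9794
P_2 = 1/(1+e^{-0.4620}) = 0.6135
L = P_1 × (1−P_2) = 0.9794 × 0.3865 = 0.37853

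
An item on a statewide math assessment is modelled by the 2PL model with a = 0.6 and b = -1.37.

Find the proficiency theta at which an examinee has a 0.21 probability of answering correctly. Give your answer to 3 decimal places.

-3.578

P(theta) = 1 / (1 + exp(−a(theta − b)))
logit = ln(0.2100/0.7900) = -1.3249
theta = b + logit/(a) = -1.37 + (-1.3249)/0.6000 = -3.5782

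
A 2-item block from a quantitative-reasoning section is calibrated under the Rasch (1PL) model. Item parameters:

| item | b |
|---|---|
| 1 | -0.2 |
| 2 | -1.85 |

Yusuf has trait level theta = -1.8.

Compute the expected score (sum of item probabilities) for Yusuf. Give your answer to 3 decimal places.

0.680

P(theta) = 1 / (1 + exp(−(theta − b)))
P_1 = 1/(1+e^{1.6000}) = 0.1680
P_2 = 1/(1+e^{-0.0500}) = 0.5125
E[score] = 0.1680 + 0.5125 = 0.6805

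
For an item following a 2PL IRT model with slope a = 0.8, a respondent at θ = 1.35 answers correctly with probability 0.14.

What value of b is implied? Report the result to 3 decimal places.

3.619

P(θ) = 1 / (1 + exp(−a(θ − b)))
logit(0.14) = ln(0.14/0.86) = -1.8153
b = θ − logit/(a) = 1.35 − (-1.8153)/0.8000 = 3.6191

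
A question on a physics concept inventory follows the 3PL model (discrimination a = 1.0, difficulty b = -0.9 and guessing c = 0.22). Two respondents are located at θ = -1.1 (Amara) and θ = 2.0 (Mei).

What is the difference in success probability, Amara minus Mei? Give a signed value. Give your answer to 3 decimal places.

-0.388

P(θ) = c + (1 − c) · 1 / (1 + exp(−a(θ − b)))
P(Amara) = 0.5711  [exponent -0.2000]
P(Mei) = 0.9593  [exponent 2.9000]
Difference = 0.5711 − 0.9593 = -0.3882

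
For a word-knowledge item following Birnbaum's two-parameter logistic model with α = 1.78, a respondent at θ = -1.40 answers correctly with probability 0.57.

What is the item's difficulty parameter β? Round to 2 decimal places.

-1.56

P(θ) = 1 / (1 + exp(−α(θ − β)))
logit(0.57) = ln(0.57/0.43) = 0.2819
β = θ − logit/(α) = -1.40 − 0.2819/1.7800 = -1.5583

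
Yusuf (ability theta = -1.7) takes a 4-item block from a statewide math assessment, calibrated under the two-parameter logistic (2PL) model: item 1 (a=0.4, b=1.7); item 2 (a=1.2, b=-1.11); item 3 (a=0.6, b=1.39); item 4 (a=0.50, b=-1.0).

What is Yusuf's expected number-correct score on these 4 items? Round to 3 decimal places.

1.083

P(theta) = 1 / (1 + exp(−a(theta − b)))
P_1 = 1/(1+e^{1.3600}) = 0.2042
P_2 = 1/(1+e^{0.7080}) = 0.3300
P_3 = 1/(1+e^{1.8540}) = 0.1354
P_4 = 1/(1+e^{0.3500}) = 0.4134
E[score] = 0.2042 + 0.3300 + 0.1354 + 0.4134 = 1.0831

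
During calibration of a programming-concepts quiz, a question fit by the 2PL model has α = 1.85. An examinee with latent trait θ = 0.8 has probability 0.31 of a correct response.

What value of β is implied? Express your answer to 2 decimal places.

P(θ) = 1 / (1 + exp(−α(θ − β)))
logit(0.31) = ln(0.31/0.69) = -0.8001
β = θ − logit/(α) = 0.8 − (-0.8001)/1.8500 = 1.2325

1.23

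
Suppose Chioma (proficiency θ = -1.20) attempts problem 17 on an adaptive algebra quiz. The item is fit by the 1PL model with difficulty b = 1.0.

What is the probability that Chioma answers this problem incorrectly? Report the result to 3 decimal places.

0.900

P(θ) = 1 / (1 + exp(−(θ − b)))
Exponent: (-1.20 − 1.0) = -2.2000
1/(1 + e^{2.2000}) = 0.0998
P = 0.0998
P(incorrect) = 1 − 0.0998 = 0.9002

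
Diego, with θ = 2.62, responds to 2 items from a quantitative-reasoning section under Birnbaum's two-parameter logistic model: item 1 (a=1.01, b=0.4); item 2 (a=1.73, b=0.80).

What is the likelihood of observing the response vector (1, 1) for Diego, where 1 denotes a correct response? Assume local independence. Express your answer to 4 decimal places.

0.8668

P(θ) = 1 / (1 + exp(−a(θ − b)))
P_1 = 1/(1+e^{-2.2422}) = 0.9040
P_2 = 1/(1+e^{-3.1486}) = 0.9589
L = P_1 × P_2 = 0.9040 × 0.9589 = 0.86678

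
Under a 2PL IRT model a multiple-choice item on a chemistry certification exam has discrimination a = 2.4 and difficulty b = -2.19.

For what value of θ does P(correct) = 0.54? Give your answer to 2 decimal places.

P(θ) = 1 / (1 + exp(−a(θ − b)))
logit = ln(0.5400/0.4600) = 0.1603
θ = b + logit/(a) = -2.19 + 0.1603/2.4000 = -2.1232

-2.12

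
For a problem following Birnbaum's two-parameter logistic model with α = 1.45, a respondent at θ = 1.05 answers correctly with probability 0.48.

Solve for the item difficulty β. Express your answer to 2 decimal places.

P(θ) = 1 / (1 + exp(−α(θ − β)))
logit(0.48) = ln(0.48/0.52) = -0.0800
β = θ − logit/(α) = 1.05 − (-0.0800)/1.4500 = 1.1052

1.11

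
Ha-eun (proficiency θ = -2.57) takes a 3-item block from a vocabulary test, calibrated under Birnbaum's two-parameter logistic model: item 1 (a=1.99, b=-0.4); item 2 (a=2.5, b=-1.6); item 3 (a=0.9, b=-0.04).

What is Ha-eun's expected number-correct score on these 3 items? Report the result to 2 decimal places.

P(θ) = 1 / (1 + exp(−a(θ − b)))
P_1 = 1/(1+e^{4.3183}) = 0.0131
P_2 = 1/(1+e^{2.4250}) = 0.0813
P_3 = 1/(1+e^{2.2770}) = 0.0930
E[score] = 0.0131 + 0.0813 + 0.0930 = 0.1875

0.19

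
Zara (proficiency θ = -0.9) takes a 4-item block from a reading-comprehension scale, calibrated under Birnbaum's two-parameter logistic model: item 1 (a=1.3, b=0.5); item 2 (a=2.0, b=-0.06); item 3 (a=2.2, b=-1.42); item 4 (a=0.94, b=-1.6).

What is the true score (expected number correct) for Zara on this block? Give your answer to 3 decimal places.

P(θ) = 1 / (1 + exp(−a(θ − b)))
P_1 = 1/(1+e^{1.8200}) = 0.1394
P_2 = 1/(1+e^{1.6800}) = 0.1571
P_3 = 1/(1+e^{-1.1440}) = 0.7584
P_4 = 1/(1+e^{-0.6580}) = 0.6588
E[score] = 0.1394 + 0.1571 + 0.7584 + 0.6588 = 1.7138

1.714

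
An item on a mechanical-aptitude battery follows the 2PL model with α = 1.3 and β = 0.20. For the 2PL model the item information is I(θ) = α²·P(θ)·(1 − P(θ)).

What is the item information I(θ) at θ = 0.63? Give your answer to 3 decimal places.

0.391

P = 1/(1+e^{-0.5590}) = 0.6362
P(1−P) = 0.6362 × 0.3638 = 0.2314
I = α² × P(1−P) = 1.3² × 0.2314 = 0.39114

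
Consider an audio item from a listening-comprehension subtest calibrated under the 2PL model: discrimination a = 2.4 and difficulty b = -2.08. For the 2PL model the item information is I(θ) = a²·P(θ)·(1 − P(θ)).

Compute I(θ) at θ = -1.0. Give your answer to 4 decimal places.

P = 1/(1+e^{-2.5920}) = 0.9303
P(1−P) = 0.9303 × 0.0697 = 0.0648
I = a² × P(1−P) = 2.4² × 0.0648 = 0.37327

0.3733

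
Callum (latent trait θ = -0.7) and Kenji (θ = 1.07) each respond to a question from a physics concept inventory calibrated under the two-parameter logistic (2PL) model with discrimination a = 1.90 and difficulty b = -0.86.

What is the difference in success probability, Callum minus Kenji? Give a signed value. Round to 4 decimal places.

P(θ) = 1 / (1 + exp(−a(θ − b)))
P(Callum) = 0.5754  [exponent 0.3040]
P(Kenji) = 0.9751  [exponent 3.6670]
Difference = 0.5754 − 0.9751 = -0.3997

-0.3997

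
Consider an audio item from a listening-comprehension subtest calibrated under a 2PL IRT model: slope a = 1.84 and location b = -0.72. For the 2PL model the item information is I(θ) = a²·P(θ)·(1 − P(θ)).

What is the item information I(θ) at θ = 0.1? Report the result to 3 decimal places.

P = 1/(1+e^{-1.5088}) = 0.8189
P(1−P) = 0.8189 × 0.1811 = 0.1483
I = a² × P(1−P) = 1.84² × 0.1483 = 0.50213

0.502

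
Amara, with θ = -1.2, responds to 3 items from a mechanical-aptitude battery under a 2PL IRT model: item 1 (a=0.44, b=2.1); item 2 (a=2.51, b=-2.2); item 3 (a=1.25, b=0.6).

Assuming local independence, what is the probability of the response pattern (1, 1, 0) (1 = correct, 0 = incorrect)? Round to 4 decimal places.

P(θ) = 1 / (1 + exp(−a(θ − b)))
P_1 = 1/(1+e^{1.4520}) = 0.1897
P_2 = 1/(1+e^{-2.5100}) = 0.9248
P_3 = 1/(1+e^{2.2500}) = 0.0953
L = P_1 × P_2 × (1−P_3) = 0.1897 × 0.9248 × 0.9047 = 0.15871

0.1587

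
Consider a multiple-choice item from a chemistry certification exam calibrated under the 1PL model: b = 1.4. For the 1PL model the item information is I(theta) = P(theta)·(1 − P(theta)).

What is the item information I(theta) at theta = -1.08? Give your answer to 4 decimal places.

0.0713

P = 1/(1+e^{2.4800}) = 0.0773
P(1−P) = 0.0773 × 0.9227 = 0.0713
I = P(1−P) = 0.07130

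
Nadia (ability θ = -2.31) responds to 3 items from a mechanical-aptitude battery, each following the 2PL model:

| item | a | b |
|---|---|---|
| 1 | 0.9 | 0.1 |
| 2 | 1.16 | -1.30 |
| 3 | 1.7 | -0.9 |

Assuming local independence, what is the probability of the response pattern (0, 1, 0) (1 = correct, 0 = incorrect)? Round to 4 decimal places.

0.1946

P(θ) = 1 / (1 + exp(−a(θ − b)))
P_1 = 1/(1+e^{2.1690}) = 0.1026
P_2 = 1/(1+e^{1.1716}) = 0.2366
P_3 = 1/(1+e^{2.3970}) = 0.0834
L = (1−P_1) × P_2 × (1−P_3) = 0.8974 × 0.2366 × 0.9166 = 0.19460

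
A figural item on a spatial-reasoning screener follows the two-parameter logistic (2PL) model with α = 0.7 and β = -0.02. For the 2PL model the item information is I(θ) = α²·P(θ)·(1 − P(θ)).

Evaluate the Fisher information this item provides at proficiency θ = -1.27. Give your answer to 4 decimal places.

P = 1/(1+e^{0.8750}) = 0.2942
P(1−P) = 0.2942 × 0.7058 = 0.2077
I = α² × P(1−P) = 0.7² × 0.2077 = 0.10175

0.1017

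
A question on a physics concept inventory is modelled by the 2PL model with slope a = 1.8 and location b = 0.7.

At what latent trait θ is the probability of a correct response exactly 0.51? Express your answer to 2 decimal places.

0.72

P(θ) = 1 / (1 + exp(−a(θ − b)))
logit = ln(0.5100/0.4900) = 0.0400
θ = b + logit/(a) = 0.7 + 0.0400/1.8000 = 0.7222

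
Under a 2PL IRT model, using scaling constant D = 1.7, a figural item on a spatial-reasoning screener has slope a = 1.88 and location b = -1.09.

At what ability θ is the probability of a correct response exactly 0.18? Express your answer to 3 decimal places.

P(θ) = 1 / (1 + exp(−D·a(θ − b)))
logit = ln(0.1800/0.8200) = -1.5163
θ = b + logit/(1.7·a) = -1.09 + (-1.5163)/3.1960 = -1.5645

-1.564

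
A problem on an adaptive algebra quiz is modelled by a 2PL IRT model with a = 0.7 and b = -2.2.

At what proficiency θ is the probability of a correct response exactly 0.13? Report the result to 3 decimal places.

-4.916

P(θ) = 1 / (1 + exp(−a(θ − b)))
logit = ln(0.1300/0.8700) = -1.9010
θ = b + logit/(a) = -2.2 + (-1.9010)/0.7000 = -4.9157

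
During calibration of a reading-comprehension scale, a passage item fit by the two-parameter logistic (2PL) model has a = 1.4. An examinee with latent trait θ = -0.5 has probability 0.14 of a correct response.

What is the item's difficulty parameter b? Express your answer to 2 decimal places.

P(θ) = 1 / (1 + exp(−a(θ − b)))
logit(0.14) = ln(0.14/0.86) = -1.8153
b = θ − logit/(a) = -0.5 − (-1.8153)/1.4000 = 0.7966

0.80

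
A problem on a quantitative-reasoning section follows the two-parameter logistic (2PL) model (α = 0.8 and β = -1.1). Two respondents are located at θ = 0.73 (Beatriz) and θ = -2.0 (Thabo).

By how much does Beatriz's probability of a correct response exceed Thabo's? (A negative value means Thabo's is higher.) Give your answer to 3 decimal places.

P(θ) = 1 / (1 + exp(−α(θ − β)))
P(Beatriz) = 0.8121  [exponent 1.4640]
P(Thabo) = 0.3274  [exponent -0.7200]
Difference = 0.8121 − 0.3274 = 0.4848

0.485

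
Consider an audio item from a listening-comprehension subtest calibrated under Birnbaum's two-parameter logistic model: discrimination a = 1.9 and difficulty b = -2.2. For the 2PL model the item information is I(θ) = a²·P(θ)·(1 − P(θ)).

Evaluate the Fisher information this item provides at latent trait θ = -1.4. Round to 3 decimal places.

0.532

P = 1/(1+e^{-1.5200}) = 0.8205
P(1−P) = 0.8205 × 0.1795 = 0.1473
I = a² × P(1−P) = 1.9² × 0.1473 = 0.53159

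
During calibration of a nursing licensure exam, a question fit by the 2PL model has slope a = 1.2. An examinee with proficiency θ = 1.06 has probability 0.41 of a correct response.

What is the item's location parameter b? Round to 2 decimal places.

P(θ) = 1 / (1 + exp(−a(θ − b)))
logit(0.41) = ln(0.41/0.59) = -0.3640
b = θ − logit/(a) = 1.06 − (-0.3640)/1.2000 = 1.3633

1.36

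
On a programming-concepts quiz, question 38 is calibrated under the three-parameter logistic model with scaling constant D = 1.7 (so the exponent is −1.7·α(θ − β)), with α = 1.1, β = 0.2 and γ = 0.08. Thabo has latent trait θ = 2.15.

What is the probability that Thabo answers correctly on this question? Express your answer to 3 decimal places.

0.977

P(θ) = γ + (1 − γ) · 1 / (1 + exp(−D·α(θ − β)))
Exponent: 1.7 × 1.1 × (2.15 − 0.2) = 3.6465
1/(1 + e^{-3.6465}) = 0.9746
P = 0.08 + 0.92 × 0.9746 = 0.9766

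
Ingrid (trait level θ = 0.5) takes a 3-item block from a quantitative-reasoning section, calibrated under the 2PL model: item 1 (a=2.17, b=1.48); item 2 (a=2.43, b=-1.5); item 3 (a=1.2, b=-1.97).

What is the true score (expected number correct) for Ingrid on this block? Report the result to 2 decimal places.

2.05

P(θ) = 1 / (1 + exp(−a(θ − b)))
P_1 = 1/(1+e^{2.1266}) = 0.1065
P_2 = 1/(1+e^{-4.8600}) = 0.9923
P_3 = 1/(1+e^{-2.9640}) = 0.9509
E[score] = 0.1065 + 0.9923 + 0.9509 = 2.0498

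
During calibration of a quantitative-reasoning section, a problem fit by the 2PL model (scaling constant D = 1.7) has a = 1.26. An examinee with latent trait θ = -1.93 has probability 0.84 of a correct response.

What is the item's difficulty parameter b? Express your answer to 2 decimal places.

-2.70

P(θ) = 1 / (1 + exp(−D·a(θ − b)))
logit(0.84) = ln(0.84/0.16) = 1.6582
b = θ − logit/(1.7·a) = -1.93 − 1.6582/2.1420 = -2.7041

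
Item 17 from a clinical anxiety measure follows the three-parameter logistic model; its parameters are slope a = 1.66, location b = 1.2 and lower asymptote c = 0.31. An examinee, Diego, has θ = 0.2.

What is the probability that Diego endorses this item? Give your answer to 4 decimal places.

P(θ) = c + (1 − c) · 1 / (1 + exp(−a(θ − b)))
Exponent: 1.66 × (0.2 − 1.2) = -1.6600
1/(1 + e^{1.6600}) = 0.1598
P = 0.31 + 0.69 × 0.1598 = 0.4202

0.4202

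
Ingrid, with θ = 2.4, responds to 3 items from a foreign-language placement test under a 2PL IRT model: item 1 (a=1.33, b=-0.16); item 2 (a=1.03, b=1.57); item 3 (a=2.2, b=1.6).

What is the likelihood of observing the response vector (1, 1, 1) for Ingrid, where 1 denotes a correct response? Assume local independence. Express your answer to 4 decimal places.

0.5794

P(θ) = 1 / (1 + exp(−a(θ − b)))
P_1 = 1/(1+e^{-3.4048}) = 0.9679
P_2 = 1/(1+e^{-0.8549}) = 0.7016
P_3 = 1/(1+e^{-1.7600}) = 0.8532
L = P_1 × P_2 × P_3 = 0.9679 × 0.7016 × 0.8532 = 0.57936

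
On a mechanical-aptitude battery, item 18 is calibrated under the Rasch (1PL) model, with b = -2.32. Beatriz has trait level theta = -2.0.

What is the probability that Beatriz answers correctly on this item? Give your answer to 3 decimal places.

P(theta) = 1 / (1 + exp(−(theta − b)))
Exponent: (-2.0 − (-2.32)) = 0.3200
1/(1 + e^{-0.3200}) = 0.5793
P = 0.5793

0.579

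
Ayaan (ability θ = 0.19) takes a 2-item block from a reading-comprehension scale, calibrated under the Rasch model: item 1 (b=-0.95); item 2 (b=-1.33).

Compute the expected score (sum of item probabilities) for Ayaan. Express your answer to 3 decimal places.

1.578

P(θ) = 1 / (1 + exp(−(θ − b)))
P_1 = 1/(1+e^{-1.1400}) = 0.7577
P_2 = 1/(1+e^{-1.5200}) = 0.8205
E[score] = 0.7577 + 0.8205 = 1.5782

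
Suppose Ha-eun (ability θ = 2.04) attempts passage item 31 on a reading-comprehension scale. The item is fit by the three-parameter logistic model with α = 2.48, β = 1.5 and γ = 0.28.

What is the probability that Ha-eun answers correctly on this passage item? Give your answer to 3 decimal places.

0.850

P(θ) = γ + (1 − γ) · 1 / (1 + exp(−α(θ − β)))
Exponent: 2.48 × (2.04 − 1.5) = 1.3392
1/(1 + e^{-1.3392}) = 0.7924
P = 0.28 + 0.72 × 0.7924 = 0.8505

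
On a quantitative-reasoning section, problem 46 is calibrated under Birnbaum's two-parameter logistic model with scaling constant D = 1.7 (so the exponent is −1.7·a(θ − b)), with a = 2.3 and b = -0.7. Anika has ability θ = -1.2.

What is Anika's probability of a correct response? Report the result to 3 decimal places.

0.124

P(θ) = 1 / (1 + exp(−D·a(θ − b)))
Exponent: 1.7 × 2.3 × (-1.2 − (-0.7)) = -1.9550
1/(1 + e^{1.9550}) = 0.1240
P = 0.1240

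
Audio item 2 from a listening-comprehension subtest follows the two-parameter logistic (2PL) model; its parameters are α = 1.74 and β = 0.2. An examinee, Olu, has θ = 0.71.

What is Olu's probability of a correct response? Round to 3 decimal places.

0.708

P(θ) = 1 / (1 + exp(−α(θ − β)))
Exponent: 1.74 × (0.71 − 0.2) = 0.8874
1/(1 + e^{-0.8874}) = 0.7084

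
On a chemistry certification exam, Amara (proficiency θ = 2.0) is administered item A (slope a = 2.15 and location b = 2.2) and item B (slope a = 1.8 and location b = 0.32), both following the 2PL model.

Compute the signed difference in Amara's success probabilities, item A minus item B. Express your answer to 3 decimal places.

-0.560

P(θ) = 1 / (1 + exp(−a(θ − b)))
P_A = 0.3941
P_B = 0.9536
P_A − P_B = -0.5595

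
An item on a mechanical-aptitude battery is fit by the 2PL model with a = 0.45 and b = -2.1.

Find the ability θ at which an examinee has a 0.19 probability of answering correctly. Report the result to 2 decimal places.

P(θ) = 1 / (1 + exp(−a(θ − b)))
logit = ln(0.1900/0.8100) = -1.4500
θ = b + logit/(a) = -2.1 + (-1.4500)/0.4500 = -5.3222

-5.32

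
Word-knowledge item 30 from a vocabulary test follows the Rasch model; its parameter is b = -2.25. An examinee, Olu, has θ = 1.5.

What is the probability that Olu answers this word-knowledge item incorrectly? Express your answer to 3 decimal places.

P(θ) = 1 / (1 + exp(−(θ − b)))
Exponent: (1.5 − (-2.25)) = 3.7500
1/(1 + e^{-3.7500}) = 0.9770
P = 0.9770
P(incorrect) = 1 − 0.9770 = 0.0230

0.023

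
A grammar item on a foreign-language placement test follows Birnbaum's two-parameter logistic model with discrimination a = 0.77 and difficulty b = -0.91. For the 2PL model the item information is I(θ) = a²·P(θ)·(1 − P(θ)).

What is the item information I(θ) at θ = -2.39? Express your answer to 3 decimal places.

0.109

P = 1/(1+e^{1.1396}) = 0.2424
P(1−P) = 0.2424 × 0.7576 = 0.1836
I = a² × P(1−P) = 0.77² × 0.1836 = 0.10888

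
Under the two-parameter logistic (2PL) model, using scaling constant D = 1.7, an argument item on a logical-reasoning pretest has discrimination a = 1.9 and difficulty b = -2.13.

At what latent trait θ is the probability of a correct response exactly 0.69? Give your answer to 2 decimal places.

P(θ) = 1 / (1 + exp(−D·a(θ − b)))
logit = ln(0.6900/0.3100) = 0.8001
θ = b + logit/(1.7·a) = -2.13 + 0.8001/3.2300 = -1.8823

-1.88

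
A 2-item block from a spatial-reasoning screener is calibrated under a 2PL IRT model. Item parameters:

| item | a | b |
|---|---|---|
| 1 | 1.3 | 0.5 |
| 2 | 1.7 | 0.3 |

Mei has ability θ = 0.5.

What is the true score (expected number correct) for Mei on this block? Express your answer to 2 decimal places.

P(θ) = 1 / (1 + exp(−a(θ − b)))
P_1 = 1/(1+e^{0.0000}) = 0.5000
P_2 = 1/(1+e^{-0.3400}) = 0.5842
E[score] = 0.5000 + 0.5842 = 1.0842

1.08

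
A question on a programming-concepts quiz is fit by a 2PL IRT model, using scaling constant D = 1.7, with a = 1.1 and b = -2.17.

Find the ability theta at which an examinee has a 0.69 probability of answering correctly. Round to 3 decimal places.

P(theta) = 1 / (1 + exp(−D·a(theta − b)))
logit = ln(0.6900/0.3100) = 0.8001
theta = b + logit/(1.7·a) = -2.17 + 0.8001/1.8700 = -1.7421

-1.742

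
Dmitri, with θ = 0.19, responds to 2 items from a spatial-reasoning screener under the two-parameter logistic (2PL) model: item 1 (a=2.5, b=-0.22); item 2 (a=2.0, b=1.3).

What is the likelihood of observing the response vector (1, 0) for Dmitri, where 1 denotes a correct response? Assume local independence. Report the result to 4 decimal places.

0.6638

P(θ) = 1 / (1 + exp(−a(θ − b)))
P_1 = 1/(1+e^{-1.0250}) = 0.7359
P_2 = 1/(1+e^{2.2200}) = 0.0980
L = P_1 × (1−P_2) = 0.7359 × 0.9020 = 0.66385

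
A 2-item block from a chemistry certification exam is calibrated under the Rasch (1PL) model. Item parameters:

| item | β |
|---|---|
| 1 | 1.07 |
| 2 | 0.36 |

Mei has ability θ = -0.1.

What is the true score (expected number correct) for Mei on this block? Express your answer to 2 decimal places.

0.62

P(θ) = 1 / (1 + exp(−(θ − β)))
P_1 = 1/(1+e^{1.1700}) = 0.2369
P_2 = 1/(1+e^{0.4600}) = 0.3870
E[score] = 0.2369 + 0.3870 = 0.6238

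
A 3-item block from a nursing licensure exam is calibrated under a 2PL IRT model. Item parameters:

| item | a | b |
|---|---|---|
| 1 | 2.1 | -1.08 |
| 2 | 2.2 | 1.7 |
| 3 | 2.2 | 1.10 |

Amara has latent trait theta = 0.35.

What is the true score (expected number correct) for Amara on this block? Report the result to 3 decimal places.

P(theta) = 1 / (1 + exp(−a(theta − b)))
P_1 = 1/(1+e^{-3.0030}) = 0.9527
P_2 = 1/(1+e^{2.9700}) = 0.0488
P_3 = 1/(1+e^{1.6500}) = 0.1611
E[score] = 0.9527 + 0.0488 + 0.1611 = 1.1626

1.163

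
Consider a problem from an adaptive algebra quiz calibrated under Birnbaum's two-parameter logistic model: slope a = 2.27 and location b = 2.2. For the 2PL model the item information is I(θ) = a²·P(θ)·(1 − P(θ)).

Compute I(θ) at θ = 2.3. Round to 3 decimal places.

P = 1/(1+e^{-0.2270}) = 0.5565
P(1−P) = 0.5565 × 0.4435 = 0.2468
I = a² × P(1−P) = 2.27² × 0.2468 = 1.27177

1.272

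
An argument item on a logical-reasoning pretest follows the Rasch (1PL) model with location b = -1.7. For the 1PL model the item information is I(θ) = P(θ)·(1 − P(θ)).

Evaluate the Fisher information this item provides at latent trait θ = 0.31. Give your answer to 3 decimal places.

P = 1/(1+e^{-2.0100}) = 0.8818
P(1−P) = 0.8818 × 0.1182 = 0.1042
I = P(1−P) = 0.10420

0.104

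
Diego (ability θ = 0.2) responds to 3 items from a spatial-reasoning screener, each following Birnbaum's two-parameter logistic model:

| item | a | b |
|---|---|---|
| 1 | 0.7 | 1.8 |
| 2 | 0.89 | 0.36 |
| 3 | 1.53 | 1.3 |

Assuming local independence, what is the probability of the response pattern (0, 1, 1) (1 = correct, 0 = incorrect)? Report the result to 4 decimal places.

P(θ) = 1 / (1 + exp(−a(θ − b)))
P_1 = 1/(1+e^{1.1200}) = 0.2460
P_2 = 1/(1+e^{0.1424}) = 0.4645
P_3 = 1/(1+e^{1.6830}) = 0.1567
L = (1−P_1) × P_2 × P_3 = 0.7540 × 0.4645 × 0.1567 = 0.05488

0.0549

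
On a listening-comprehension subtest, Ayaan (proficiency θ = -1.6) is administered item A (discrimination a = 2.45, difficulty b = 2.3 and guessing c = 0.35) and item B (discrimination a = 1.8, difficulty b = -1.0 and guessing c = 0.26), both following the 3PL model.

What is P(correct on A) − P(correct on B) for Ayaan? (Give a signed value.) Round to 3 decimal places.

-0.098

P(θ) = c + (1 − c) · 1 / (1 + exp(−a(θ − b)))
P_A = 0.3500
P_B = 0.4476
P_A − P_B = -0.0975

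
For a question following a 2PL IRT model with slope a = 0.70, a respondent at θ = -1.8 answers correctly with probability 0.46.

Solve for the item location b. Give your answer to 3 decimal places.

P(θ) = 1 / (1 + exp(−a(θ − b)))
logit(0.46) = ln(0.46/0.54) = -0.1603
b = θ − logit/(a) = -1.8 − (-0.1603)/0.7000 = -1.5709

-1.571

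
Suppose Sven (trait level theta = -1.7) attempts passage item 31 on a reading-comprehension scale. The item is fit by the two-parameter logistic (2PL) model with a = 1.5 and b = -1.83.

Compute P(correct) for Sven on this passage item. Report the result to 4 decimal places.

0.5486

P(theta) = 1 / (1 + exp(−a(theta − b)))
Exponent: 1.5 × (-1.7 − (-1.83)) = 0.1950
1/(1 + e^{-0.1950}) = 0.5486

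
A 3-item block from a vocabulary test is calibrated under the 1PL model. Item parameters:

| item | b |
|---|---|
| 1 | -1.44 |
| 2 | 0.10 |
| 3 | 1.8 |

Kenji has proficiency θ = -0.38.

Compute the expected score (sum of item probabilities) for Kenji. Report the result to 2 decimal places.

1.23

P(θ) = 1 / (1 + exp(−(θ − b)))
P_1 = 1/(1+e^{-1.0600}) = 0.7427
P_2 = 1/(1+e^{0.4800}) = 0.3823
P_3 = 1/(1+e^{2.1800}) = 0.1016
E[score] = 0.7427 + 0.3823 + 0.1016 = 1.2265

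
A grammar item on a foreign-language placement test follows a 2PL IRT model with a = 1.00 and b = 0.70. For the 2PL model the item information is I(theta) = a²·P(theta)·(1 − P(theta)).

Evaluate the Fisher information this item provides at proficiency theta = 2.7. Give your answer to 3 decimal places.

P = 1/(1+e^{-2.0000}) = 0.8808
P(1−P) = 0.8808 × 0.1192 = 0.1050
I = a² × P(1−P) = 1.00² × 0.1050 = 0.10499

0.105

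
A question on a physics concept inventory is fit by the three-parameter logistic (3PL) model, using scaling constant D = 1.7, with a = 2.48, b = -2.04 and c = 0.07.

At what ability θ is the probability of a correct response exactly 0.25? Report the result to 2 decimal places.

-2.38

P(θ) = c + (1 − c) · 1 / (1 + exp(−D·a(θ − b)))
Remove guessing floor: (0.25 − 0.07)/(1 − 0.07) = 0.1935
logit = ln(0.1935/0.8065) = -1.4271
θ = b + logit/(1.7·a) = -2.04 + (-1.4271)/4.2160 = -2.3785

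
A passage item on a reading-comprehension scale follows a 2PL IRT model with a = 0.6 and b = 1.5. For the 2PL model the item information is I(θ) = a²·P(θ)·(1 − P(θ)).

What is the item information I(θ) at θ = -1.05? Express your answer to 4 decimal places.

0.0527

P = 1/(1+e^{1.5300}) = 0.1780
P(1−P) = 0.1780 × 0.8220 = 0.1463
I = a² × P(1−P) = 0.6² × 0.1463 = 0.05267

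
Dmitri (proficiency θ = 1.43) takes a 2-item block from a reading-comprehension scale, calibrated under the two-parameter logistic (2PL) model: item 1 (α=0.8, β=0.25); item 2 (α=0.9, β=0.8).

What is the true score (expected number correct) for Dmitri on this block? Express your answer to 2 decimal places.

1.36

P(θ) = 1 / (1 + exp(−α(θ − β)))
P_1 = 1/(1+e^{-0.9440}) = 0.7199
P_2 = 1/(1+e^{-0.5670}) = 0.6381
E[score] = 0.7199 + 0.6381 = 1.3580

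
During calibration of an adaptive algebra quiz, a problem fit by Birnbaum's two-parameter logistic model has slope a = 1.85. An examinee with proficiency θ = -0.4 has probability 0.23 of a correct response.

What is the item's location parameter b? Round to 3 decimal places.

P(θ) = 1 / (1 + exp(−a(θ − b)))
logit(0.23) = ln(0.23/0.77) = -1.2083
b = θ − logit/(a) = -0.4 − (-1.2083)/1.8500 = 0.2531

0.253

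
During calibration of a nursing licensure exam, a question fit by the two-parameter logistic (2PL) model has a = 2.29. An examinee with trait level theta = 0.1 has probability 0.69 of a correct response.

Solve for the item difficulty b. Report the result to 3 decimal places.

-0.249

P(theta) = 1 / (1 + exp(−a(theta − b)))
logit(0.69) = ln(0.69/0.31) = 0.8001
b = theta − logit/(a) = 0.1 − 0.8001/2.2900 = -0.2494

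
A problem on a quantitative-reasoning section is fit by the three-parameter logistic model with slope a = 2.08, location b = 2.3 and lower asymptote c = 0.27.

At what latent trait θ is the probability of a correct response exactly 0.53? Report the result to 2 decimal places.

P(θ) = c + (1 − c) · 1 / (1 + exp(−a(θ − b)))
Remove guessing floor: (0.53 − 0.27)/(1 − 0.27) = 0.3562
logit = ln(0.3562/0.6438) = -0.5921
θ = b + logit/(a) = 2.3 + (-0.5921)/2.0800 = 2.0154

2.02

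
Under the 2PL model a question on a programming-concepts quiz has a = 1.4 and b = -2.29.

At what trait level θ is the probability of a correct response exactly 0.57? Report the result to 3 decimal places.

-2.089

P(θ) = 1 / (1 + exp(−a(θ − b)))
logit = ln(0.5700/0.4300) = 0.2819
θ = b + logit/(a) = -2.29 + 0.2819/1.4000 = -2.0887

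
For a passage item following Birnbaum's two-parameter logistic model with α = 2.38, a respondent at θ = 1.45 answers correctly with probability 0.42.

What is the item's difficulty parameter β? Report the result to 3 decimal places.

P(θ) = 1 / (1 + exp(−α(θ − β)))
logit(0.42) = ln(0.42/0.58) = -0.3228
β = θ − logit/(α) = 1.45 − (-0.3228)/2.3800 = 1.5856

1.586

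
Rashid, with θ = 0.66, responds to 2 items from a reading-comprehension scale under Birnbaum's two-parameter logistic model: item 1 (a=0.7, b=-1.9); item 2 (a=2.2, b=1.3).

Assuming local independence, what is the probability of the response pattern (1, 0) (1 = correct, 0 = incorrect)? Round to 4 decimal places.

0.6887

P(θ) = 1 / (1 + exp(−a(θ − b)))
P_1 = 1/(1+e^{-1.7920}) = 0.8572
P_2 = 1/(1+e^{1.4080}) = 0.1965
L = P_1 × (1−P_2) = 0.8572 × 0.8035 = 0.68870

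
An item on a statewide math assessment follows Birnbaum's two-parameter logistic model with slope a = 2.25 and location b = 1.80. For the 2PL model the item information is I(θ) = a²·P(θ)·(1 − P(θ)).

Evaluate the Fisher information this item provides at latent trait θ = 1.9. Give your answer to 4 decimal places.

P = 1/(1+e^{-0.2250}) = 0.5560
P(1−P) = 0.5560 × 0.4440 = 0.2469
I = a² × P(1−P) = 2.25² × 0.2469 = 1.24974

1.2497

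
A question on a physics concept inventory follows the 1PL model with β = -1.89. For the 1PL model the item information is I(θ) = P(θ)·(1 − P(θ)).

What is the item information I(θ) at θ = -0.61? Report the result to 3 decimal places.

0.170

P = 1/(1+e^{-1.2800}) = 0.7824
P(1−P) = 0.7824 × 0.2176 = 0.1702
I = P(1−P) = 0.17022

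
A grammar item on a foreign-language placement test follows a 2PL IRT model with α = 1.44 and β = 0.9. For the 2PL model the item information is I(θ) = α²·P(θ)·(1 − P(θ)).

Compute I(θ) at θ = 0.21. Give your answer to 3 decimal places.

P = 1/(1+e^{0.9936}) = 0.2702
P(1−P) = 0.2702 × 0.7298 = 0.1972
I = α² × P(1−P) = 1.44² × 0.1972 = 0.40890

0.409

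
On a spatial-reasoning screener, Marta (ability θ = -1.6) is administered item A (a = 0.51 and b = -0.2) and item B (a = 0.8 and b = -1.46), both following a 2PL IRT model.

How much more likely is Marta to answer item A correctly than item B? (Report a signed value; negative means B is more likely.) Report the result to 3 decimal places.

P(θ) = 1 / (1 + exp(−a(θ − b)))
P_A = 0.3287
P_B = 0.4720
P_A − P_B = -0.1433

-0.143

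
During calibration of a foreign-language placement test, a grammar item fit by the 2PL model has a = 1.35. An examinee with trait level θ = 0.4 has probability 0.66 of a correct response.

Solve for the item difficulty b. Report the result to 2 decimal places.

P(θ) = 1 / (1 + exp(−a(θ − b)))
logit(0.66) = ln(0.66/0.34) = 0.6633
b = θ − logit/(a) = 0.4 − 0.6633/1.3500 = -0.0913

-0.09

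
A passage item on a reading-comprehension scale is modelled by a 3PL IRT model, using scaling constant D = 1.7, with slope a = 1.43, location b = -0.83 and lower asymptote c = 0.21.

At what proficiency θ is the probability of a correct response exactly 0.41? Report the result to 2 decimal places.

-1.28

P(θ) = c + (1 − c) · 1 / (1 + exp(−D·a(θ − b)))
Remove guessing floor: (0.41 − 0.21)/(1 − 0.21) = 0.2532
logit = ln(0.2532/0.7468) = -1.0818
θ = b + logit/(1.7·a) = -0.83 + (-1.0818)/2.4310 = -1.2750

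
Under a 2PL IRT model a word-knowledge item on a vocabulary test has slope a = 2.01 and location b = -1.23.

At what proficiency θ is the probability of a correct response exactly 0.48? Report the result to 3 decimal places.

P(θ) = 1 / (1 + exp(−a(θ − b)))
logit = ln(0.4800/0.5200) = -0.0800
θ = b + logit/(a) = -1.23 + (-0.0800)/2.0100 = -1.2698

-1.270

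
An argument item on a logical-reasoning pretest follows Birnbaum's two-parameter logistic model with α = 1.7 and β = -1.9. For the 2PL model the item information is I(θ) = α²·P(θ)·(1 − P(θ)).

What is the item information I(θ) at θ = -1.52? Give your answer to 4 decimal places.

P = 1/(1+e^{-0.6460}) = 0.6561
P(1−P) = 0.6561 × 0.3439 = 0.2256
I = α² × P(1−P) = 1.7² × 0.2256 = 0.65207

0.6521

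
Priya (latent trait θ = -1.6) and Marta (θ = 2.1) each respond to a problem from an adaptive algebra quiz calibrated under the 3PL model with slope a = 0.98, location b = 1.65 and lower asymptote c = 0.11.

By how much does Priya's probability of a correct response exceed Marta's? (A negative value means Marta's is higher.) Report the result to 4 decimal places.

-0.5062

P(θ) = c + (1 − c) · 1 / (1 + exp(−a(θ − b)))
P(Priya) = 0.1454  [exponent -3.1850]
P(Marta) = 0.6516  [exponent 0.4410]
Difference = 0.1454 − 0.6516 = -0.5062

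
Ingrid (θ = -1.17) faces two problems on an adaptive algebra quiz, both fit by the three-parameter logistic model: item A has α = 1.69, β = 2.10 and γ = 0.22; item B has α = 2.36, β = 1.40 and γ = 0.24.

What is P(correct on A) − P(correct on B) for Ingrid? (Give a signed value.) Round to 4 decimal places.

-0.0187

P(θ) = γ + (1 − γ) · 1 / (1 + exp(−α(θ − β)))
P_A = 0.2231
P_B = 0.2418
P_A − P_B = -0.0187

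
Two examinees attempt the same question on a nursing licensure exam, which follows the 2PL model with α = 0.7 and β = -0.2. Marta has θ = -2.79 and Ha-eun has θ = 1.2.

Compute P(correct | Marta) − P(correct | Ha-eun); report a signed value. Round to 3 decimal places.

-0.587

P(θ) = 1 / (1 + exp(−α(θ − β)))
P(Marta) = 0.1403  [exponent -1.8130]
P(Ha-eun) = 0.7271  [exponent 0.9800]
Difference = 0.1403 − 0.7271 = -0.5868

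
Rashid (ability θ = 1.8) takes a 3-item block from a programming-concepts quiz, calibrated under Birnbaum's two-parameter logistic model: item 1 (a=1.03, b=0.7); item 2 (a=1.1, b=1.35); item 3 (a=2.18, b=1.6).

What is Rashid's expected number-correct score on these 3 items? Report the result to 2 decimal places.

P(θ) = 1 / (1 + exp(−a(θ − b)))
P_1 = 1/(1+e^{-1.1330}) = 0.7564
P_2 = 1/(1+e^{-0.4950}) = 0.6213
P_3 = 1/(1+e^{-0.4360}) = 0.6073
E[score] = 0.7564 + 0.6213 + 0.6073 = 1.9850

1.98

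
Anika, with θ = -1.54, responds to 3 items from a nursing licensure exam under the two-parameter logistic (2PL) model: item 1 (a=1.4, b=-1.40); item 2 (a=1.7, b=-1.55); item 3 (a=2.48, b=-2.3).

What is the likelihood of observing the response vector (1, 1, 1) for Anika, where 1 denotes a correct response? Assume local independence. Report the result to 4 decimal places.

0.1975

P(θ) = 1 / (1 + exp(−a(θ − b)))
P_1 = 1/(1+e^{0.1960}) = 0.4512
P_2 = 1/(1+e^{-0.0170}) = 0.5042
P_3 = 1/(1+e^{-1.8848}) = 0.8682
L = P_1 × P_2 × P_3 = 0.4512 × 0.5042 × 0.8682 = 0.19750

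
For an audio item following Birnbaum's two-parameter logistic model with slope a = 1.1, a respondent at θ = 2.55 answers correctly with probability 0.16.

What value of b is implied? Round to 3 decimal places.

P(θ) = 1 / (1 + exp(−a(θ − b)))
logit(0.16) = ln(0.16/0.84) = -1.6582
b = θ − logit/(a) = 2.55 − (-1.6582)/1.1000 = 4.0575

4.057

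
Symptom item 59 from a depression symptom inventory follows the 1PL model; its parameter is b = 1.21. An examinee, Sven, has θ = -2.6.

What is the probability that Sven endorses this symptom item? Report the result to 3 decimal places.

P(θ) = 1 / (1 + exp(−(θ − b)))
Exponent: (-2.6 − 1.21) = -3.8100
1/(1 + e^{3.8100}) = 0.0217
P = 0.0217

0.022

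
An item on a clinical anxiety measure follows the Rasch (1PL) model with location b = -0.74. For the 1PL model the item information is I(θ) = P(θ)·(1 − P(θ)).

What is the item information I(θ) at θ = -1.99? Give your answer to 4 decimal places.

0.1731

P = 1/(1+e^{1.2500}) = 0.2227
P(1−P) = 0.2227 × 0.7773 = 0.1731
I = P(1−P) = 0.17310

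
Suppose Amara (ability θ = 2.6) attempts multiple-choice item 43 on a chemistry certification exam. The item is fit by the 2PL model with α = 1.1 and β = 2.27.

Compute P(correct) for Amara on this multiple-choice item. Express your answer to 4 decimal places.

P(θ) = 1 / (1 + exp(−α(θ − β)))
Exponent: 1.1 × (2.6 − 2.27) = 0.3630
1/(1 + e^{-0.3630}) = 0.5898

0.5898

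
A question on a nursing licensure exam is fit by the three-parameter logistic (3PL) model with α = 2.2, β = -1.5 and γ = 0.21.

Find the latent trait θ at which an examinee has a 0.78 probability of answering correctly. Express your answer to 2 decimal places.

-1.07

P(θ) = γ + (1 − γ) · 1 / (1 + exp(−α(θ − β)))
Remove guessing floor: (0.78 − 0.21)/(1 − 0.21) = 0.7215
logit = ln(0.7215/0.2785) = 0.9520
θ = β + logit/(α) = -1.5 + 0.9520/2.2000 = -1.0673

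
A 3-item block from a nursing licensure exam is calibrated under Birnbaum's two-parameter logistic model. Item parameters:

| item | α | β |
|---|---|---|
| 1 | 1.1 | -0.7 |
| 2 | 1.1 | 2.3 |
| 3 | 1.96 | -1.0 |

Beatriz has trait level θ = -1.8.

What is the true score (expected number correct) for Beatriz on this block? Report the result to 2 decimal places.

0.41

P(θ) = 1 / (1 + exp(−α(θ − β)))
P_1 = 1/(1+e^{1.2100}) = 0.2297
P_2 = 1/(1+e^{4.5100}) = 0.0109
P_3 = 1/(1+e^{1.5680}) = 0.1725
E[score] = 0.2297 + 0.0109 + 0.1725 = 0.4131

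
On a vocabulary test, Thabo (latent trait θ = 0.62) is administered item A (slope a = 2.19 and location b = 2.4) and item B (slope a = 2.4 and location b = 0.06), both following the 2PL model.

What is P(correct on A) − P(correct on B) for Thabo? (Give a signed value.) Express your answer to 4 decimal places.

-0.7733

P(θ) = 1 / (1 + exp(−a(θ − b)))
P_A = 0.0199
P_B = 0.7931
P_A − P_B = -0.7733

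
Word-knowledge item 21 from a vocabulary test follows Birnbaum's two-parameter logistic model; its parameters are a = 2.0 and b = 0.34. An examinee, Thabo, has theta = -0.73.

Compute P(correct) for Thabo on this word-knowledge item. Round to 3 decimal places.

0.105

P(theta) = 1 / (1 + exp(−a(theta − b)))
Exponent: 2.0 × (-0.73 − 0.34) = -2.1400
1/(1 + e^{2.1400}) = 0.1053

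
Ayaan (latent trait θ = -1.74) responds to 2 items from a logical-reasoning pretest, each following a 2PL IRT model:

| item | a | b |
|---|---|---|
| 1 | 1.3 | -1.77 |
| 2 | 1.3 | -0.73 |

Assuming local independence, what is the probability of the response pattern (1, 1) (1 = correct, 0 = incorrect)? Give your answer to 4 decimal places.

0.1081

P(θ) = 1 / (1 + exp(−a(θ − b)))
P_1 = 1/(1+e^{-0.0390}) = 0.5097
P_2 = 1/(1+e^{1.3130}) = 0.2120
L = P_1 × P_2 = 0.5097 × 0.2120 = 0.10806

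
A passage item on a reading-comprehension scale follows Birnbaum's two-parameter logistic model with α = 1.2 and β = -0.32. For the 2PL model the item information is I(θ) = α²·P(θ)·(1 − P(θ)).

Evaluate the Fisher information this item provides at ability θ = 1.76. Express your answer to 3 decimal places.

0.101

P = 1/(1+e^{-2.4960}) = 0.9239
P(1−P) = 0.9239 × 0.0761 = 0.0703
I = α² × P(1−P) = 1.2² × 0.0703 = 0.10129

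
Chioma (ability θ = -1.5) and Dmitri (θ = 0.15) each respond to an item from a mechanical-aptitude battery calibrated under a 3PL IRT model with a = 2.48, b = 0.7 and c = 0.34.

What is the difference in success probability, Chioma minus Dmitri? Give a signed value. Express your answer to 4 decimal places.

P(θ) = c + (1 − c) · 1 / (1 + exp(−a(θ − b)))
P(Chioma) = 0.3428  [exponent -5.4560]
P(Dmitri) = 0.4744  [exponent -1.3640]
Difference = 0.3428 − 0.4744 = -0.1316

-0.1316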